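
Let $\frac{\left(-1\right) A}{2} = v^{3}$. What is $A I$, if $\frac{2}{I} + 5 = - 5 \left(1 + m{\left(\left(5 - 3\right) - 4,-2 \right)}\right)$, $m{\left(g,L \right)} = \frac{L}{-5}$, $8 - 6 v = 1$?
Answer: $\frac{343}{648} \approx 0.52932$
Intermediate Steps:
$v = \frac{7}{6}$ ($v = \frac{4}{3} - \frac{1}{6} = \frac{7}{6} \approx 1.1667$)
$A = - \frac{343}{108}$ ($A = - 2 \left(\frac{7}{6}\right)^{3} = \left(-2\right) \frac{343}{216} = - \frac{343}{108} \approx -3.1759$)
$m{\left(g,L \right)} = - \frac{L}{5}$ ($m{\left(g,L \right)} = L \left(- \frac{1}{5}\right) = - \frac{L}{5}$)
$I = - \frac{1}{6}$ ($I = \frac{2}{-5 - 5 \left(1 - - \frac{2}{5}\right)} = \frac{2}{-5 - 5 \left(1 + \frac{2}{5}\right)} = \frac{2}{-5 - 7} = \frac{2}{-12} = 2 \left(- \frac{1}{12}\right) = - \frac{1}{6} \approx -0.16667$)
$A I = \left(- \frac{343}{108}\right) \left(- \frac{1}{6}\right) = \frac{343}{648}$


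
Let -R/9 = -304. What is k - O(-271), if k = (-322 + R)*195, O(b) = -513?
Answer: 471243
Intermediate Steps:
R = 2736 (R = -9*(-304) = 2736)
k = 470730 (k = (-322 + 2736)*195 = 2414*195 = 470730)
k - O(-271) = 470730 - 1*(-513) = 470730 + 513 = 471243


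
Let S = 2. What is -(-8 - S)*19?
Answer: 190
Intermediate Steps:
-(-8 - S)*19 = -(-8 - 1*2)*19 = -(-8 - 2)*19 = -1*(-10)*19 = 10*19 = 190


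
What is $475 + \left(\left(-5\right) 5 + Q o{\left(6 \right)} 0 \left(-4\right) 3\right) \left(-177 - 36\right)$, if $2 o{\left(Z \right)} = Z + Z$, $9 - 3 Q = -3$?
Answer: $5800$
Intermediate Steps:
$Q = 4$ ($Q = 3 - -1 = 3 + 1 = 4$)
$o{\left(Z \right)} = Z$ ($o{\left(Z \right)} = \frac{Z + Z}{2} = \frac{2 Z}{2} = Z$)
$475 + \left(\left(-5\right) 5 + Q o{\left(6 \right)} 0 \left(-4\right) 3\right) \left(-177 - 36\right) = 475 + \left(\left(-5\right) 5 + 4 \cdot 6 \cdot 0 \left(-4\right) 3\right) \left(-177 - 36\right) = 475 + \left(-25 + 24 \cdot 0 \left(-4\right) 3\right) \left(-213\right) = 475 + \left(-25 + 0 \left(-4\right) 3\right) \left(-213\right) = 475 + \left(-25 + 0 \cdot 3\right) \left(-213\right) = 475 + \left(-25 + 0\right) \left(-213\right) = 475 - -5325 = 475 + 5325 = 5800$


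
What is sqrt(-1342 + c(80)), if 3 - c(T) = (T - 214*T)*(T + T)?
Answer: sqrt(2725061) ≈ 1650.8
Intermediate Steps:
c(T) = 3 + 426*T**2 (c(T) = 3 - (T - 214*T)*(T + T) = 3 - (-213*T)*2*T = 3 - (-426)*T**2 = 3 + 426*T**2)
sqrt(-1342 + c(80)) = sqrt(-1342 + (3 + 426*80**2)) = sqrt(-1342 + (3 + 426*6400)) = sqrt(-1342 + (3 + 2726400)) = sqrt(-1342 + 2726403) = sqrt(2725061)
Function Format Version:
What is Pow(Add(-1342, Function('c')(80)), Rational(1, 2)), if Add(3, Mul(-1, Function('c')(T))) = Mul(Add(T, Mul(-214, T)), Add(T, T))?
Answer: Pow(2725061, Rational(1, 2)) ≈ 1650.8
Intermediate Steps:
Function('c')(T) = Add(3, Mul(426, Pow(T, 2))) (Function('c')(T) = Add(3, Mul(-1, Mul(Add(T, Mul(-214, T)), Add(T, T)))) = Add(3, Mul(-1, Mul(Mul(-213, T), Mul(2, T)))) = Add(3, Mul(-1, Mul(-426, Pow(T, 2)))) = Add(3, Mul(426, Pow(T, 2))))
Pow(Add(-1342, Function('c')(80)), Rational(1, 2)) = Pow(Add(-1342, Add(3, Mul(426, Pow(80, 2)))), Rational(1, 2)) = Pow(Add(-1342, Add(3, Mul(426, 6400))), Rational(1, 2)) = Pow(Add(-1342, Add(3, 2726400)), Rational(1, 2)) = Pow(Add(-1342, 2726403), Rational(1, 2)) = Pow(2725061, Rational(1, 2))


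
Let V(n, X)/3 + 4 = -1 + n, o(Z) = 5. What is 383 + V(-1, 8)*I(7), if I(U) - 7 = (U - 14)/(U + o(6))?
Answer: 535/2 ≈ 267.50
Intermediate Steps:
I(U) = 7 + (-14 + U)/(5 + U) (I(U) = 7 + (U - 14)/(U + 5) = 7 + (-14 + U)/(5 + U))
V(n, X) = -15 + 3*n (V(n, X) = -12 + 3*(-1 + n) = -12 + (-3 + 3*n) = -15 + 3*n)
383 + V(-1, 8)*I(7) = 383 + (-15 + 3*(-1))*((21 + 8*7)/(5 + 7)) = 383 + (-15 - 3)*((21 + 56)/12) = 383 - 3*77/2 = 383 - 18*77/12 = 383 - 231/2 = 535/2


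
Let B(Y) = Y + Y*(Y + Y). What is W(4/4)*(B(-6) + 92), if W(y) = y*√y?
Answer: 158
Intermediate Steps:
B(Y) = Y + 2*Y² (B(Y) = Y + Y*(2*Y) = Y + 2*Y²)
W(y) = y^(3/2)
W(4/4)*(B(-6) + 92) = (4/4)^(3/2)*(-6*(1 + 2*(-6)) + 92) = (4*(¼))^(3/2)*(-6*(1 - 12) + 92) = 1^(3/2)*(-6*(-11) + 92) = 1*(66 + 92) = 1*158 = 158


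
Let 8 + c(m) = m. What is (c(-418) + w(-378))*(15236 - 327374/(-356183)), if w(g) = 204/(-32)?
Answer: -9386224036479/1424732 ≈ -6.5881e+6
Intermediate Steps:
c(m) = -8 + m
w(g) = -51/8 (w(g) = 204*(-1/32) = -51/8)
(c(-418) + w(-378))*(15236 - 327374/(-356183)) = ((-8 - 418) - 51/8)*(15236 - 327374/(-356183)) = (-426 - 51/8)*(15236 - 327374*(-1/356183)) = -3459*(15236 + 327374/356183)/8 = -3459/8*5427131562/356183 = -9386224036479/1424732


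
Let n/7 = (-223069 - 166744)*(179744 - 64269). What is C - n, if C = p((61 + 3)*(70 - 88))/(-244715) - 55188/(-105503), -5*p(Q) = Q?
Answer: 40675952675008320018269/129090833225 ≈ 3.1510e+11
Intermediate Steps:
p(Q) = -Q/5
C = 67405117644/129090833225 (C = -(61 + 3)*(70 - 88)/5/(-244715) - 55188/(-105503) = -64*(-18)/5*(-1/244715) - 55188*(-1/105503) = -⅕*(-1152)*(-1/244715) + 55188/105503 = (1152/5)*(-1/244715) + 55188/105503 = -1152/1223575 + 55188/105503 = 67405117644/129090833225 ≈ 0.52215)
n = -315095593225 (n = 7*((-223069 - 166744)*(179744 - 64269)) = 7*(-389813*115475) = 7*(-45013656175) = -315095593225)
C - n = 67405117644/129090833225 - 1*(-315095593225) = 67405117644/129090833225 + 315095593225 = 40675952675008320018269/129090833225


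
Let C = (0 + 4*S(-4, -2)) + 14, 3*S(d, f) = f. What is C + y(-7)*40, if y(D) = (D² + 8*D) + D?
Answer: -1646/3 ≈ -548.67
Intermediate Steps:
S(d, f) = f/3
y(D) = D² + 9*D
C = 34/3 (C = (0 + 4*((⅓)*(-2))) + 14 = (0 + 4*(-⅔)) + 14 = (0 - 8/3) + 14 = -8/3 + 14 = 34/3 ≈ 11.333)
C + y(-7)*40 = 34/3 - 7*(9 - 7)*40 = 34/3 - 7*2*40 = 34/3 - 14*40 = 34/3 - 560 = -1646/3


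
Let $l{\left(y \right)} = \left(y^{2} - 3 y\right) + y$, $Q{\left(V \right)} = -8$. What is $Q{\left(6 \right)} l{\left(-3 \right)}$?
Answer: $-120$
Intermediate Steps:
$l{\left(y \right)} = y^{2} - 2 y$
$Q{\left(6 \right)} l{\left(-3 \right)} = - 8 \left(- 3 \left(-2 - 3\right)\right) = - 8 \left(\left(-3\right) \left(-5\right)\right) = \left(-8\right) 15 = -120$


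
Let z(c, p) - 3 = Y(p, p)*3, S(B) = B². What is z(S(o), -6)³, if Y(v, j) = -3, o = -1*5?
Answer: -216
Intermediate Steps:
o = -5
z(c, p) = -6 (z(c, p) = 3 - 3*3 = 3 - 9 = -6)
z(S(o), -6)³ = (-6)³ = -216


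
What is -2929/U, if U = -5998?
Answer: 2929/5998 ≈ 0.48833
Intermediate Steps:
-2929/U = -2929/(-5998) = -2929*(-1/5998) = 2929/5998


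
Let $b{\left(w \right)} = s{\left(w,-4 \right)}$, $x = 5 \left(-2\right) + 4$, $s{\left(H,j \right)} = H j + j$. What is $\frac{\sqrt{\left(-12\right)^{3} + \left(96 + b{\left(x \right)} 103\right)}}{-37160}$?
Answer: $- \frac{\sqrt{107}}{18580} \approx -0.00055673$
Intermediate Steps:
$s{\left(H,j \right)} = j + H j$
$x = -6$ ($x = -10 + 4 = -6$)
$b{\left(w \right)} = -4 - 4 w$ ($b{\left(w \right)} = - 4 \left(1 + w\right) = -4 - 4 w$)
$\frac{\sqrt{\left(-12\right)^{3} + \left(96 + b{\left(x \right)} 103\right)}}{-37160} = \frac{\sqrt{\left(-12\right)^{3} + \left(96 + \left(-4 - -24\right) 103\right)}}{-37160} = \sqrt{-1728 + \left(96 + \left(-4 + 24\right) 103\right)} \left(- \frac{1}{37160}\right) = \sqrt{-1728 + \left(96 + 20 \cdot 103\right)} \left(- \frac{1}{37160}\right) = \sqrt{-1728 + \left(96 + 2060\right)} \left(- \frac{1}{37160}\right) = \sqrt{-1728 + 2156} \left(- \frac{1}{37160}\right) = \sqrt{428} \left(- \frac{1}{37160}\right) = 2 \sqrt{107} \left(- \frac{1}{37160}\right) = - \frac{\sqrt{107}}{18580}$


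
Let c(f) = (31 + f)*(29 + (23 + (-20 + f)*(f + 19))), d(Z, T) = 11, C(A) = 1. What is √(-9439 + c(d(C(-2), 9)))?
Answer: I*√18595 ≈ 136.36*I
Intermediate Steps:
c(f) = (31 + f)*(52 + (-20 + f)*(19 + f)) (c(f) = (31 + f)*(29 + (23 + (-20 + f)*(19 + f))) = (31 + f)*(52 + (-20 + f)*(19 + f)))
√(-9439 + c(d(C(-2), 9))) = √(-9439 + (-10168 + 11³ - 359*11 + 30*11²)) = √(-9439 + (-10168 + 1331 - 3949 + 30*121)) = √(-9439 + (-10168 + 1331 - 3949 + 3630)) = √(-9439 - 9156) = √(-18595) = I*√18595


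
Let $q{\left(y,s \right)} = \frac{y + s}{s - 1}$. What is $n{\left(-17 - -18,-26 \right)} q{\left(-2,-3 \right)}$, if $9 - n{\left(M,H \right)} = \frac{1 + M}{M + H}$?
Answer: $\frac{227}{20} \approx 11.35$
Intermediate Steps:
$q{\left(y,s \right)} = \frac{s + y}{-1 + s}$
$n{\left(M,H \right)} = 9 - \frac{1 + M}{H + M}$ ($n{\left(M,H \right)} = 9 - \frac{1 + M}{M + H} = 9 - \frac{1 + M}{H + M}$)
$n{\left(-17 - -18,-26 \right)} q{\left(-2,-3 \right)} = \frac{-1 + 8 \left(-17 - -18\right) + 9 \left(-26\right)}{-26 - -1} \frac{-3 - 2}{-1 - 3} = \frac{-1 + 8 \left(-17 + 18\right) - 234}{-26 + \left(-17 + 18\right)} \frac{1}{-4} \left(-5\right) = \frac{-1 + 8 \cdot 1 - 234}{-26 + 1} \left(\left(- \frac{1}{4}\right) \left(-5\right)\right) = \frac{-1 + 8 - 234}{-25} \cdot \frac{5}{4} = \left(- \frac{1}{25}\right) \left(-227\right) \frac{5}{4} = \frac{227}{25} \cdot \frac{5}{4} = \frac{227}{20}$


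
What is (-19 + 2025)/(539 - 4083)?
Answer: -1003/1772 ≈ -0.56603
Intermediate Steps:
(-19 + 2025)/(539 - 4083) = 2006/(-3544) = 2006*(-1/3544) = -1003/1772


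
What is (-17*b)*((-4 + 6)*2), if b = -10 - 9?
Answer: 1292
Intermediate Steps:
b = -19
(-17*b)*((-4 + 6)*2) = (-17*(-19))*((-4 + 6)*2) = 323*(2*2) = 323*4 = 1292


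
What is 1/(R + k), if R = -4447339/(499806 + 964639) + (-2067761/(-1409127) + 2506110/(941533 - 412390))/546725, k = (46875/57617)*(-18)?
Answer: -2293108336192282077471060975/40544404634826977446218853592 ≈ -0.056558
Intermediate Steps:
k = -843750/57617 (k = (46875*(1/57617))*(-18) = (46875/57617)*(-18) = -843750/57617 ≈ -14.644)
R = -120864699925358029832926/39799162333899406034175 (R = -4447339/1464445 + (-2067761*(-1/1409127) + 2506110/529143)*(1/546725) = -4447339*1/1464445 + (2067761/1409127 + 2506110*(1/529143))*(1/546725) = -4447339/1464445 + (2067761/1409127 + 835370/176381)*(1/546725) = -4447339/1464445 + (1541856174931/248543229387)*(1/546725) = -4447339/1464445 + 1541856174931/135884797086607575 = -120864699925358029832926/39799162333899406034175 ≈ -3.0369)
1/(R + k) = 1/(-120864699925358029832926/39799162333899406034175 - 843750/57617) = 1/(-40544404634826977446218853592/2293108336192282077471060975) = -2293108336192282077471060975/40544404634826977446218853592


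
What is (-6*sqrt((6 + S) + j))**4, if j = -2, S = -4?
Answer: 0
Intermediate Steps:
(-6*sqrt((6 + S) + j))**4 = (-6*sqrt((6 - 4) - 2))**4 = (-6*sqrt(2 - 2))**4 = (-6*sqrt(0))**4 = (-6*0)**4 = 0**4 = 0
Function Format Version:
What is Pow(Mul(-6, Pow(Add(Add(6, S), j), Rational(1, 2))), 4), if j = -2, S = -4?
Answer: 0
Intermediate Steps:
Pow(Mul(-6, Pow(Add(Add(6, S), j), Rational(1, 2))), 4) = Pow(Mul(-6, Pow(Add(Add(6, -4), -2), Rational(1, 2))), 4) = Pow(Mul(-6, Pow(Add(2, -2), Rational(1, 2))), 4) = Pow(Mul(-6, Pow(0, Rational(1, 2))), 4) = Pow(Mul(-6, 0), 4) = Pow(0, 4) = 0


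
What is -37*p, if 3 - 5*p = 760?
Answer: 28009/5 ≈ 5601.8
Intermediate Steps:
p = -757/5 (p = ⅗ - ⅕*760 = ⅗ - 152 = -757/5 ≈ -151.40)
-37*p = -37*(-757/5) = 28009/5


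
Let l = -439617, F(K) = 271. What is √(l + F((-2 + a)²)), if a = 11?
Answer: I*√439346 ≈ 662.83*I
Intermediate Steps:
√(l + F((-2 + a)²)) = √(-439617 + 271) = √(-439346) = I*√439346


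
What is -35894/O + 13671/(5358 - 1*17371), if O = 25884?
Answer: -392527393/155472246 ≈ -2.5247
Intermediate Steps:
-35894/O + 13671/(5358 - 1*17371) = -35894/25884 + 13671/(5358 - 1*17371) = -35894*1/25884 + 13671/(5358 - 17371) = -17947/12942 + 13671/(-12013) = -17947/12942 + 13671*(-1/12013) = -17947/12942 - 13671/12013 = -392527393/155472246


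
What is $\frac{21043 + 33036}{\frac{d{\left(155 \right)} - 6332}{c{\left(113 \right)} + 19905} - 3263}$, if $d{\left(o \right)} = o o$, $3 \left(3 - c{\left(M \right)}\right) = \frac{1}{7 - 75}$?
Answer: $- \frac{219627419407}{13248193907} \approx -16.578$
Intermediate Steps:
$c{\left(M \right)} = \frac{613}{204}$ ($c{\left(M \right)} = 3 - \frac{1}{3 \left(7 - 75\right)} = 3 - \frac{1}{3 \left(-68\right)} = 3 - - \frac{1}{204} = 3 + \frac{1}{204} = \frac{613}{204}$)
$d{\left(o \right)} = o^{2}$
$\frac{21043 + 33036}{\frac{d{\left(155 \right)} - 6332}{c{\left(113 \right)} + 19905} - 3263} = \frac{21043 + 33036}{\frac{155^{2} - 6332}{\frac{613}{204} + 19905} - 3263} = \frac{54079}{\frac{24025 + \left(-10150 + 3818\right)}{\frac{4061233}{204}} - 3263} = \frac{54079}{\left(24025 - 6332\right) \frac{204}{4061233} - 3263} = \frac{54079}{17693 \cdot \frac{204}{4061233} - 3263} = \frac{54079}{\frac{3609372}{4061233} - 3263} = \frac{54079}{- \frac{13248193907}{4061233}} = 54079 \left(- \frac{4061233}{13248193907}\right) = - \frac{219627419407}{13248193907}$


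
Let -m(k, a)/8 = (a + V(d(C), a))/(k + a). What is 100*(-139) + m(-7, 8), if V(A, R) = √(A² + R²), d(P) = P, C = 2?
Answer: -13964 - 16*√17 ≈ -14030.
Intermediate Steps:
m(k, a) = -8*(a + √(4 + a²))/(a + k) (m(k, a) = -8*(a + √(2² + a²))/(k + a) = -8*(a + √(4 + a²))/(a + k))
100*(-139) + m(-7, 8) = 100*(-139) + 8*(-1*8 - √(4 + 8²))/(8 - 7) = -13900 + 8*(-8 - √(4 + 64))/1 = -13900 + 8*1*(-8 - √68) = -13900 + 8*1*(-8 - 2*√17) = -13900 + (-64 - 16*√17) = -13964 - 16*√17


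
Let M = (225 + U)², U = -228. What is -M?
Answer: -9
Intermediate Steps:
M = 9 (M = (225 - 228)² = (-3)² = 9)
-M = -1*9 = -9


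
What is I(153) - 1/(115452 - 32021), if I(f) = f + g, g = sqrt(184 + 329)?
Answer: 12764942/83431 + 3*sqrt(57) ≈ 175.65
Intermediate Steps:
g = 3*sqrt(57) (g = sqrt(513) = 3*sqrt(57) ≈ 22.650)
I(f) = f + 3*sqrt(57)
I(153) - 1/(115452 - 32021) = (153 + 3*sqrt(57)) - 1/(115452 - 32021) = (153 + 3*sqrt(57)) - 1/83431 = 12764942/83431 + 3*sqrt(57)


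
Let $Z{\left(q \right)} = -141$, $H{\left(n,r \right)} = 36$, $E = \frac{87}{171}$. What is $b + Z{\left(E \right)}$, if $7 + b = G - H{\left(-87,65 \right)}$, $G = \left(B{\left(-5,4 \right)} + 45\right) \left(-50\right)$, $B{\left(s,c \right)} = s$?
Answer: $-2184$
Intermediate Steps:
$E = \frac{29}{57}$ ($E = 87 \cdot \frac{1}{171} = \frac{29}{57} \approx 0.50877$)
$G = -2000$ ($G = \left(-5 + 45\right) \left(-50\right) = 40 \left(-50\right) = -2000$)
$b = -2043$ ($b = -7 - 2036 = -2043$)
$b + Z{\left(E \right)} = -2043 - 141 = -2184$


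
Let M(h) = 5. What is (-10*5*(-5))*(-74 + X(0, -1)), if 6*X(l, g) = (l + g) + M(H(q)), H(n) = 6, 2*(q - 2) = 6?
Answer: -55000/3 ≈ -18333.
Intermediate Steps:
q = 5 (q = 2 + (1/2)*6 = 2 + 3 = 5)
X(l, g) = 5/6 + g/6 + l/6 (X(l, g) = ((l + g) + 5)/6 = ((g + l) + 5)/6 = (5 + g + l)/6 = 5/6 + g/6 + l/6)
(-10*5*(-5))*(-74 + X(0, -1)) = (-10*5*(-5))*(-74 + (5/6 + (1/6)*(-1) + (1/6)*0)) = (-50*(-5))*(-74 + (5/6 - 1/6 + 0)) = 250*(-74 + 2/3) = 250*(-220/3) = -55000/3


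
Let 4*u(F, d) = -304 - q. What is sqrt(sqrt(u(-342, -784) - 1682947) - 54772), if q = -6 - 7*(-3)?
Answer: sqrt(-219088 + 2*I*sqrt(6732107))/2 ≈ 2.7714 + 234.05*I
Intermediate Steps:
q = 15 (q = -6 + 21 = 15)
u(F, d) = -319/4 (u(F, d) = (-304 - 1*15)/4 = (-304 - 15)/4 = (1/4)*(-319) = -319/4)
sqrt(sqrt(u(-342, -784) - 1682947) - 54772) = sqrt(sqrt(-319/4 - 1682947) - 54772) = sqrt(sqrt(-6732107/4) - 54772) = sqrt(I*sqrt(6732107)/2 - 54772) = sqrt(-54772 + I*sqrt(6732107)/2)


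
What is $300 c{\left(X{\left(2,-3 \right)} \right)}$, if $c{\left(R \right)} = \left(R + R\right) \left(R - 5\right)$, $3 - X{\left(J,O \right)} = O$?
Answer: $3600$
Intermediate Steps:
$X{\left(J,O \right)} = 3 - O$
$c{\left(R \right)} = 2 R \left(-5 + R\right)$
$300 c{\left(X{\left(2,-3 \right)} \right)} = 300 \cdot 2 \left(3 - -3\right) \left(-5 + \left(3 - -3\right)\right) = 300 \cdot 2 \left(3 + 3\right) \left(-5 + \left(3 + 3\right)\right) = 300 \cdot 2 \cdot 6 \left(-5 + 6\right) = 300 \cdot 2 \cdot 6 \cdot 1 = 300 \cdot 12 = 3600$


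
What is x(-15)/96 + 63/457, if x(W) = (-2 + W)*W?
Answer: 40861/14624 ≈ 2.7941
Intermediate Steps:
x(W) = W*(-2 + W)
x(-15)/96 + 63/457 = -15*(-2 - 15)/96 + 63/457 = -15*(-17)*(1/96) + 63*(1/457) = 255*(1/96) + 63/457 = 85/32 + 63/457 = 40861/14624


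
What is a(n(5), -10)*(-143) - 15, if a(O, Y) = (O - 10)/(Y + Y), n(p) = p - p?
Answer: -173/2 ≈ -86.500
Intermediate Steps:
n(p) = 0
a(O, Y) = (-10 + O)/(2*Y) (a(O, Y) = (-10 + O)/((2*Y)) = (-10 + O)*(1/(2*Y)) = (-10 + O)/(2*Y))
a(n(5), -10)*(-143) - 15 = ((½)*(-10 + 0)/(-10))*(-143) - 15 = ((½)*(-⅒)*(-10))*(-143) - 15 = (½)*(-143) - 15 = -143/2 - 15 = -173/2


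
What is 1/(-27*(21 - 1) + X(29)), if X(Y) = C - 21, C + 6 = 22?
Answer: -1/545 ≈ -0.0018349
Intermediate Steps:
C = 16 (C = -6 + 22 = 16)
X(Y) = -5 (X(Y) = 16 - 21 = -5)
1/(-27*(21 - 1) + X(29)) = 1/(-27*(21 - 1) - 5) = 1/(-27*20 - 5) = 1/(-540 - 5) = 1/(-545) = -1/545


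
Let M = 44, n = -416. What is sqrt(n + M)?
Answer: 2*I*sqrt(93) ≈ 19.287*I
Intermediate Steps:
sqrt(n + M) = sqrt(-416 + 44) = sqrt(-372) = 2*I*sqrt(93)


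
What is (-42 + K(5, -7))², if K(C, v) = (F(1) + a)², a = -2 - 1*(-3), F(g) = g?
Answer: 1444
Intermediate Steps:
a = 1 (a = -2 + 3 = 1)
K(C, v) = 4 (K(C, v) = (1 + 1)² = 2² = 4)
(-42 + K(5, -7))² = (-42 + 4)² = (-38)² = 1444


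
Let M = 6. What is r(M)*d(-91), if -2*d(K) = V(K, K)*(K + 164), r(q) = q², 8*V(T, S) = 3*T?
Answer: 179361/4 ≈ 44840.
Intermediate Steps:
V(T, S) = 3*T/8 (V(T, S) = (3*T)/8 = 3*T/8)
d(K) = -3*K*(164 + K)/16 (d(K) = -3*K/8*(K + 164)/2 = -3*K/8*(164 + K)/2 = -3*K*(164 + K)/16)
r(M)*d(-91) = 6²*(-3/16*(-91)*(164 - 91)) = 36*(-3/16*(-91)*73) = 36*(19929/16) = 179361/4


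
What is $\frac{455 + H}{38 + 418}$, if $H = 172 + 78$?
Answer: $\frac{235}{152} \approx 1.5461$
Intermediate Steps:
$H = 250$
$\frac{455 + H}{38 + 418} = \frac{455 + 250}{38 + 418} = \frac{705}{456} = 705 \cdot \frac{1}{456} = \frac{235}{152}$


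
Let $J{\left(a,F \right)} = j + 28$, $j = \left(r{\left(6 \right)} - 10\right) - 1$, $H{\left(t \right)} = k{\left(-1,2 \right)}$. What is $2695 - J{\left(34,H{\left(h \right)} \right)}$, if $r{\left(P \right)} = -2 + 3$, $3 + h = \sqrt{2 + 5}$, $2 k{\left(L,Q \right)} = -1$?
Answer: $2677$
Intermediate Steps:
$k{\left(L,Q \right)} = - \frac{1}{2}$ ($k{\left(L,Q \right)} = \frac{1}{2} \left(-1\right) = - \frac{1}{2}$)
$h = -3 + \sqrt{7}$ ($h = -3 + \sqrt{2 + 5} = -3 + \sqrt{7} \approx -0.35425$)
$H{\left(t \right)} = - \frac{1}{2}$
$r{\left(P \right)} = 1$
$j = -10$ ($j = \left(1 - 10\right) - 1 = -9 - 1 = -10$)
$J{\left(a,F \right)} = 18$ ($J{\left(a,F \right)} = -10 + 28 = 18$)
$2695 - J{\left(34,H{\left(h \right)} \right)} = 2695 - 18 = 2677$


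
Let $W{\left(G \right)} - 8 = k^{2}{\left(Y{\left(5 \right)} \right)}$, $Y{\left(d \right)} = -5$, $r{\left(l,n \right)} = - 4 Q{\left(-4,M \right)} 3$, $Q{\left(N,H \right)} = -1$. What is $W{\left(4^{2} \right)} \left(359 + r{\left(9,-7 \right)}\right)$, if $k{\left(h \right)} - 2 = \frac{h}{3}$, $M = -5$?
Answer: $\frac{27083}{9} \approx 3009.2$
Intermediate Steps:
$r{\left(l,n \right)} = 12$ ($r{\left(l,n \right)} = \left(-4\right) \left(-1\right) 3 = 4 \cdot 3 = 12$)
$k{\left(h \right)} = 2 + \frac{h}{3}$
$W{\left(G \right)} = \frac{73}{9}$ ($W{\left(G \right)} = 8 + \left(2 + \frac{1}{3} \left(-5\right)\right)^{2} = 8 + \left(2 - \frac{5}{3}\right)^{2} = 8 + \left(\frac{1}{3}\right)^{2} = 8 + \frac{1}{9} = \frac{73}{9}$)
$W{\left(4^{2} \right)} \left(359 + r{\left(9,-7 \right)}\right) = \frac{73 \left(359 + 12\right)}{9} = \frac{73}{9} \cdot 371 = \frac{27083}{9}$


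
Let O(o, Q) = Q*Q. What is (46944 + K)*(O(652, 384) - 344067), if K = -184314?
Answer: 27008453070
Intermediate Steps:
O(o, Q) = Q²
(46944 + K)*(O(652, 384) - 344067) = (46944 - 184314)*(384² - 344067) = -137370*(147456 - 344067) = -137370*(-196611) = 27008453070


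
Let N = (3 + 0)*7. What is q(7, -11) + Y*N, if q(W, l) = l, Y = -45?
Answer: -956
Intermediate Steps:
N = 21 (N = 3*7 = 21)
q(7, -11) + Y*N = -11 - 45*21 = -11 - 945 = -956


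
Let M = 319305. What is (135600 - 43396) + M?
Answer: 411509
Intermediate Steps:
(135600 - 43396) + M = (135600 - 43396) + 319305 = 92204 + 319305 = 411509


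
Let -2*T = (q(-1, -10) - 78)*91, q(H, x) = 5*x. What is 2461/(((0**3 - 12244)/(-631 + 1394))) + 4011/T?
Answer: -388816591/2546752 ≈ -152.67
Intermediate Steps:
T = 5824 (T = -(5*(-10) - 78)*91/2 = -(-50 - 78)*91/2 = -(-64)*91 = -1/2*(-11648) = 5824)
2461/(((0**3 - 12244)/(-631 + 1394))) + 4011/T = 2461/(((0**3 - 12244)/(-631 + 1394))) + 4011/5824 = 2461/(((0 - 12244)/763)) + 4011*(1/5824) = 2461/((-12244*1/763)) + 573/832 = 2461/(-12244/763) + 573/832 = 2461*(-763/12244) + 573/832 = -1877743/12244 + 573/832 = -388816591/2546752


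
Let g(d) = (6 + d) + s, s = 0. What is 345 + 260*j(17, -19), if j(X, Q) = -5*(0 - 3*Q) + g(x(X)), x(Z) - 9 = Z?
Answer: -65435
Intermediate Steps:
x(Z) = 9 + Z
g(d) = 6 + d (g(d) = (6 + d) + 0 = 6 + d)
j(X, Q) = 15 + X + 15*Q (j(X, Q) = -5*(0 - 3*Q) + (6 + (9 + X)) = -(-15)*Q + (15 + X) = 15*Q + (15 + X) = 15 + X + 15*Q)
345 + 260*j(17, -19) = 345 + 260*(15 + 17 + 15*(-19)) = 345 + 260*(15 + 17 - 285) = 345 + 260*(-253) = 345 - 65780 = -65435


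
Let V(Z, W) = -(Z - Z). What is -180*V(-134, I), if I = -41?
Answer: 0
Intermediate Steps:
V(Z, W) = 0 (V(Z, W) = -1*0 = 0)
-180*V(-134, I) = -180*0 = 0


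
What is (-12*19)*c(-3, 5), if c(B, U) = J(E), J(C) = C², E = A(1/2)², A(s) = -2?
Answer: -3648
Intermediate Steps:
E = 4 (E = (-2)² = 4)
c(B, U) = 16 (c(B, U) = 4² = 16)
(-12*19)*c(-3, 5) = -12*19*16 = -228*16 = -3648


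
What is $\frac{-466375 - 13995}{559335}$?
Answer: $- \frac{96074}{111867} \approx -0.85882$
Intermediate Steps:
$\frac{-466375 - 13995}{559335} = \left(-466375 - 13995\right) \frac{1}{559335} = \left(-480370\right) \frac{1}{559335} = - \frac{96074}{111867}$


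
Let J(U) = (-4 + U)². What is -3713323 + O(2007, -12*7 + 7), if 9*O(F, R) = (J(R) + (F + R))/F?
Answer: -67073744858/18063 ≈ -3.7133e+6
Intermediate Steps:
O(F, R) = (F + R + (-4 + R)²)/(9*F) (O(F, R) = (((-4 + R)² + (F + R))/F)/9 = ((F + R + (-4 + R)²)/F)/9 = (F + R + (-4 + R)²)/(9*F))
-3713323 + O(2007, -12*7 + 7) = -3713323 + (⅑)*(2007 + (-12*7 + 7) + (-4 + (-12*7 + 7))²)/2007 = -3713323 + (⅑)*(1/2007)*(2007 + (-84 + 7) + (-4 + (-84 + 7))²) = -3713323 + (⅑)*(1/2007)*(2007 - 77 + (-4 - 77)²) = -3713323 + (⅑)*(1/2007)*(2007 - 77 + (-81)²) = -3713323 + (⅑)*(1/2007)*(2007 - 77 + 6561) = -3713323 + (⅑)*(1/2007)*8491 = -3713323 + 8491/18063 = -67073744858/18063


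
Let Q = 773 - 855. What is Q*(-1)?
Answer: 82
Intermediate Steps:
Q = -82
Q*(-1) = -82*(-1) = 82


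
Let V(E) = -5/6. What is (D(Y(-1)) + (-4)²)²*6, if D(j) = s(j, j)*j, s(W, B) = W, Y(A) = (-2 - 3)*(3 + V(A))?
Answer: 23049601/216 ≈ 1.0671e+5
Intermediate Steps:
V(E) = -⅚ (V(E) = -5*⅙ = -⅚)
Y(A) = -65/6 (Y(A) = (-2 - 3)*(3 - ⅚) = -5*13/6 = -65/6)
D(j) = j² (D(j) = j*j = j²)
(D(Y(-1)) + (-4)²)²*6 = ((-65/6)² + (-4)²)²*6 = (4225/36 + 16)²*6 = (4801/36)²*6 = (23049601/1296)*6 = 23049601/216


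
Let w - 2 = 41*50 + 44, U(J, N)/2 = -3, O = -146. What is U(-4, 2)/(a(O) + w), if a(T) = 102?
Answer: -3/1099 ≈ -0.0027298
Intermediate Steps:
U(J, N) = -6 (U(J, N) = 2*(-3) = -6)
w = 2096 (w = 2 + (41*50 + 44) = 2 + (2050 + 44) = 2 + 2094 = 2096)
U(-4, 2)/(a(O) + w) = -6/(102 + 2096) = -6/2198 = -6*1/2198 = -3/1099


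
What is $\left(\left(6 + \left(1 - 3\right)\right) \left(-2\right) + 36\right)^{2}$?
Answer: $784$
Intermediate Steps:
$\left(\left(6 + \left(1 - 3\right)\right) \left(-2\right) + 36\right)^{2} = \left(\left(6 - 2\right) \left(-2\right) + 36\right)^{2} = \left(4 \left(-2\right) + 36\right)^{2} = \left(-8 + 36\right)^{2} = 28^{2} = 784$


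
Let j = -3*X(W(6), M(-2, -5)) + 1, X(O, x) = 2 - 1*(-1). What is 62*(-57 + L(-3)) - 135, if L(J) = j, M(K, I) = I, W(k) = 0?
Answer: -4165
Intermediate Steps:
X(O, x) = 3 (X(O, x) = 2 + 1 = 3)
j = -8 (j = -3*3 + 1 = -9 + 1 = -8)
L(J) = -8
62*(-57 + L(-3)) - 135 = 62*(-57 - 8) - 135 = 62*(-65) - 135 = -4030 - 135 = -4165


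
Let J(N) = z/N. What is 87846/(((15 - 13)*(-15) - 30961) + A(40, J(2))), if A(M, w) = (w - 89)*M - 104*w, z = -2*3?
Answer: -29282/11453 ≈ -2.5567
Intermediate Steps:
z = -6
J(N) = -6/N
A(M, w) = -104*w + M*(-89 + w) (A(M, w) = (-89 + w)*M - 104*w = M*(-89 + w) - 104*w = -104*w + M*(-89 + w))
87846/(((15 - 13)*(-15) - 30961) + A(40, J(2))) = 87846/(((15 - 13)*(-15) - 30961) + (-(-624)/2 - 89*40 + 40*(-6/2))) = 87846/((2*(-15) - 30961) + (-(-624)/2 - 3560 + 40*(-6*½))) = 87846/((-30 - 30961) + (-104*(-3) - 3560 + 40*(-3))) = 87846/(-30991 + (312 - 3560 - 120)) = 87846/(-30991 - 3368) = 87846/(-34359) = 87846*(-1/34359) = -29282/11453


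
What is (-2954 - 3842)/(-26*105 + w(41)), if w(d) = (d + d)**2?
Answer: -3398/1997 ≈ -1.7016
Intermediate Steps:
w(d) = 4*d**2 (w(d) = (2*d)**2 = 4*d**2)
(-2954 - 3842)/(-26*105 + w(41)) = (-2954 - 3842)/(-26*105 + 4*41**2) = -6796/(-2730 + 4*1681) = -6796/(-2730 + 6724) = -6796/3994 = -6796*1/3994 = -3398/1997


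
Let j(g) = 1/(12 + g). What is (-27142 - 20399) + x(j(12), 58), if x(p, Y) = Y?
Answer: -47483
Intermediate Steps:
(-27142 - 20399) + x(j(12), 58) = (-27142 - 20399) + 58 = -47541 + 58 = -47483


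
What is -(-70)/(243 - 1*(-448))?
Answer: 70/691 ≈ 0.10130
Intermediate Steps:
-(-70)/(243 - 1*(-448)) = -(-70)/(243 + 448) = -(-70)/691 = -1*(-70/691) = 70/691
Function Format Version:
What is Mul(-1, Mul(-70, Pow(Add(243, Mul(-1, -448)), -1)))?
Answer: Rational(70, 691) ≈ 0.10130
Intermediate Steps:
Mul(-1, Mul(-70, Pow(Add(243, Mul(-1, -448)), -1))) = Mul(-1, Mul(-70, Pow(Add(243, 448), -1))) = Mul(-1, Mul(-70, Pow(691, -1))) = Mul(-1, Mul(-70, Rational(1, 691))) = Mul(-1, Rational(-70, 691)) = Rational(70, 691)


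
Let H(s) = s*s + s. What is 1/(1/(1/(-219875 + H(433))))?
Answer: -1/31953 ≈ -3.1296e-5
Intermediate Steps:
H(s) = s + s**2 (H(s) = s**2 + s = s + s**2)
1/(1/(1/(-219875 + H(433)))) = 1/(1/(1/(-219875 + 433*(1 + 433)))) = 1/(1/(1/(-219875 + 433*434))) = 1/(1/(1/(-219875 + 187922))) = 1/(1/(1/(-31953))) = 1/(1/(-1/31953)) = 1/(-31953) = -1/31953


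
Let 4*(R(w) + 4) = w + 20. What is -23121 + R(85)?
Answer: -92395/4 ≈ -23099.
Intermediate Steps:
R(w) = 1 + w/4 (R(w) = -4 + (w + 20)/4 = -4 + (20 + w)/4 = -4 + (5 + w/4) = 1 + w/4)
-23121 + R(85) = -23121 + (1 + (1/4)*85) = -23121 + (1 + 85/4) = -23121 + 89/4 = -92395/4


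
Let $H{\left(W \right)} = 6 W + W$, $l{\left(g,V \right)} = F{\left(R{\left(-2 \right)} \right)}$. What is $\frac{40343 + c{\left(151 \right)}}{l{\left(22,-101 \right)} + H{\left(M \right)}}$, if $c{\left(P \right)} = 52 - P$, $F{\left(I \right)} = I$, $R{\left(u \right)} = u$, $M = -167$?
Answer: $- \frac{40244}{1171} \approx -34.367$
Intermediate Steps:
$l{\left(g,V \right)} = -2$
$H{\left(W \right)} = 7 W$
$\frac{40343 + c{\left(151 \right)}}{l{\left(22,-101 \right)} + H{\left(M \right)}} = \frac{40343 + \left(52 - 151\right)}{-2 + 7 \left(-167\right)} = \frac{40343 + \left(52 - 151\right)}{-2 - 1169} = \frac{40343 - 99}{-1171} = 40244 \left(- \frac{1}{1171}\right) = - \frac{40244}{1171}$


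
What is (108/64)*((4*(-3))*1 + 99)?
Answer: 2349/16 ≈ 146.81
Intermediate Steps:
(108/64)*((4*(-3))*1 + 99) = (108*(1/64))*(-12*1 + 99) = 27*(-12 + 99)/16 = (27/16)*87 = 2349/16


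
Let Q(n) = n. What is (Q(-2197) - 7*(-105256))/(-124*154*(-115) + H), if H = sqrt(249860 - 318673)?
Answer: 537733334600/1607530583471 - 244865*I*sqrt(68813)/1607530583471 ≈ 0.33451 - 3.9958e-5*I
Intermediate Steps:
H = I*sqrt(68813) (H = sqrt(-68813) = I*sqrt(68813) ≈ 262.32*I)
(Q(-2197) - 7*(-105256))/(-124*154*(-115) + H) = (-2197 - 7*(-105256))/(-124*154*(-115) + I*sqrt(68813)) = (-2197 + 736792)/(-19096*(-115) + I*sqrt(68813)) = 734595/(2196040 + I*sqrt(68813))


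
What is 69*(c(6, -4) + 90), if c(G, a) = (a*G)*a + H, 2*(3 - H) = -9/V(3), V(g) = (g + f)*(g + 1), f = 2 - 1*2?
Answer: 104535/8 ≈ 13067.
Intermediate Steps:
f = 0 (f = 2 - 2 = 0)
V(g) = g*(1 + g) (V(g) = (g + 0)*(g + 1) = g*(1 + g))
H = 27/8 (H = 3 - (-9)/(2*(3*(1 + 3))) = 3 - (-9)/(2*(3*4)) = 3 - (-9)/(2*12) = 3 - ½*(-¾) = 3 + 3/8 = 27/8 ≈ 3.3750)
c(G, a) = 27/8 + G*a² (c(G, a) = (a*G)*a + 27/8 = (G*a)*a + 27/8 = G*a² + 27/8 = 27/8 + G*a²)
69*(c(6, -4) + 90) = 69*((27/8 + 6*(-4)²) + 90) = 69*((27/8 + 6*16) + 90) = 69*((27/8 + 96) + 90) = 69*(795/8 + 90) = 69*(1515/8) = 104535/8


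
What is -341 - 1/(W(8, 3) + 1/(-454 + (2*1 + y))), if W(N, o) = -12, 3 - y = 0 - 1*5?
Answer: -1816745/5329 ≈ -340.92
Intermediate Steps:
y = 8 (y = 3 - (0 - 1*5) = 3 - (0 - 5) = 3 - 1*(-5) = 3 + 5 = 8)
-341 - 1/(W(8, 3) + 1/(-454 + (2*1 + y))) = -341 - 1/(-12 + 1/(-454 + (2*1 + 8))) = -341 - 1/(-12 + 1/(-454 + (2 + 8))) = -341 - 1/(-12 + 1/(-454 + 10)) = -341 - 1/(-12 + 1/(-444)) = -341 - 1/(-12 - 1/444) = -341 - 1/(-5329/444) = -341 - 1*(-444/5329) = -341 + 444/5329 = -1816745/5329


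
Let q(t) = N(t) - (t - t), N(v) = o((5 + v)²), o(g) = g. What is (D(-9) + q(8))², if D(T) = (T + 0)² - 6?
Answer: 59536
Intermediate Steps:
N(v) = (5 + v)²
D(T) = -6 + T² (D(T) = T² - 6 = -6 + T²)
q(t) = (5 + t)² (q(t) = (5 + t)² - (t - t) = (5 + t)² - 1*0 = (5 + t)² + 0 = (5 + t)²)
(D(-9) + q(8))² = ((-6 + (-9)²) + (5 + 8)²)² = ((-6 + 81) + 13²)² = (75 + 169)² = 244² = 59536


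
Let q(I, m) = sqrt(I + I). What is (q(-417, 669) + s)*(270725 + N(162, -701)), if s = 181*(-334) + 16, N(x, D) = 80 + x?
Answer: -16376703546 + 270967*I*sqrt(834) ≈ -1.6377e+10 + 7.8253e+6*I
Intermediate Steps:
s = -60438 (s = -60454 + 16 = -60438)
q(I, m) = sqrt(2)*sqrt(I) (q(I, m) = sqrt(2*I) = sqrt(2)*sqrt(I))
(q(-417, 669) + s)*(270725 + N(162, -701)) = (sqrt(2)*sqrt(-417) - 60438)*(270725 + (80 + 162)) = (sqrt(2)*(I*sqrt(417)) - 60438)*(270725 + 242) = (I*sqrt(834) - 60438)*270967 = (-60438 + I*sqrt(834))*270967 = -16376703546 + 270967*I*sqrt(834)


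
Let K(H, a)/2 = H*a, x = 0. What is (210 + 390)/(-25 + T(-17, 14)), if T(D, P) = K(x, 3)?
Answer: -24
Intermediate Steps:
K(H, a) = 2*H*a (K(H, a) = 2*(H*a) = 2*H*a)
T(D, P) = 0 (T(D, P) = 2*0*3 = 0)
(210 + 390)/(-25 + T(-17, 14)) = (210 + 390)/(-25 + 0) = 600/(-25) = 600*(-1/25) = -24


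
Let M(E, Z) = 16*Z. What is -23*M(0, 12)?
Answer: -4416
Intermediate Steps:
-23*M(0, 12) = -368*12 = -23*192 = -4416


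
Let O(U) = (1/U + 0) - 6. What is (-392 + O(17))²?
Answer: 45765225/289 ≈ 1.5836e+5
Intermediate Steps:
O(U) = -6 + 1/U (O(U) = (1/U + 0) - 6 = 1/U - 6 = -6 + 1/U)
(-392 + O(17))² = (-392 + (-6 + 1/17))² = (-392 - 101/17)² = (-6765/17)² = 45765225/289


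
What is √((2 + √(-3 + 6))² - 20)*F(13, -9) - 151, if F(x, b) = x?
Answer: -151 + 13*I*√(20 - (2 + √3)²) ≈ -151.0 + 32.033*I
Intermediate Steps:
√((2 + √(-3 + 6))² - 20)*F(13, -9) - 151 = √((2 + √(-3 + 6))² - 20)*13 - 151 = √((2 + √3)² - 20)*13 - 151 = √(-20 + (2 + √3)²)*13 - 151 = 13*√(-20 + (2 + √3)²) - 151 = -151 + 13*√(-20 + (2 + √3)²)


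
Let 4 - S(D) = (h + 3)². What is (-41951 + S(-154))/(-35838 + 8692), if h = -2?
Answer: 20974/13573 ≈ 1.5453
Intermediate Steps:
S(D) = 3 (S(D) = 4 - (-2 + 3)² = 4 - 1*1² = 4 - 1*1 = 4 - 1 = 3)
(-41951 + S(-154))/(-35838 + 8692) = (-41951 + 3)/(-35838 + 8692) = -41948/(-27146) = -41948*(-1/27146) = 20974/13573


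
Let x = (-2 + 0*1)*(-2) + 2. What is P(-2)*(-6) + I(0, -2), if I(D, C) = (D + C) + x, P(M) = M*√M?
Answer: 4 + 12*I*√2 ≈ 4.0 + 16.971*I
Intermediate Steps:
x = 6 (x = (-2 + 0)*(-2) + 2 = -2*(-2) + 2 = 4 + 2 = 6)
P(M) = M^(3/2)
I(D, C) = 6 + C + D (I(D, C) = (D + C) + 6 = (C + D) + 6 = 6 + C + D)
P(-2)*(-6) + I(0, -2) = (-2)^(3/2)*(-6) + (6 - 2 + 0) = -2*I*√2*(-6) + 4 = 12*I*√2 + 4 = 4 + 12*I*√2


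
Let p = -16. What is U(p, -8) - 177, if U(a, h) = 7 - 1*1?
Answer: -171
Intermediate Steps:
U(a, h) = 6 (U(a, h) = 7 - 1 = 6)
U(p, -8) - 177 = 6 - 177 = -171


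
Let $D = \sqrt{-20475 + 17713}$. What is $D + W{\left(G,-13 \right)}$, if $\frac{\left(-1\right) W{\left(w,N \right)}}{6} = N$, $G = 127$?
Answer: $78 + i \sqrt{2762} \approx 78.0 + 52.555 i$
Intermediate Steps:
$W{\left(w,N \right)} = - 6 N$
$D = i \sqrt{2762}$ ($D = \sqrt{-2762} = i \sqrt{2762} \approx 52.555 i$)
$D + W{\left(G,-13 \right)} = i \sqrt{2762} - -78 = i \sqrt{2762} + 78 = 78 + i \sqrt{2762}$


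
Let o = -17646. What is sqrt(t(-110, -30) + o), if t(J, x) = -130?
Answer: 4*I*sqrt(1111) ≈ 133.33*I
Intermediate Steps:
sqrt(t(-110, -30) + o) = sqrt(-130 - 17646) = sqrt(-17776) = 4*I*sqrt(1111)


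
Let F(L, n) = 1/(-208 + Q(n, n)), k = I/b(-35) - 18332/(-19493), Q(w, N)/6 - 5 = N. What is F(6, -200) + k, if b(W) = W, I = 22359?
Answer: -599709543981/940147390 ≈ -637.89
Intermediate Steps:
Q(w, N) = 30 + 6*N
k = -435202367/682255 (k = 22359/(-35) - 18332/(-19493) = 22359*(-1/35) - 18332*(-1/19493) = -22359/35 + 18332/19493 = -435202367/682255 ≈ -637.89)
F(L, n) = 1/(-178 + 6*n) (F(L, n) = 1/(-208 + (30 + 6*n)) = 1/(-178 + 6*n))
F(6, -200) + k = 1/(2*(-89 + 3*(-200))) - 435202367/682255 = 1/(2*(-89 - 600)) - 435202367/682255 = (½)/(-689) - 435202367/682255 = (½)*(-1/689) - 435202367/682255 = -1/1378 - 435202367/682255 = -599709543981/940147390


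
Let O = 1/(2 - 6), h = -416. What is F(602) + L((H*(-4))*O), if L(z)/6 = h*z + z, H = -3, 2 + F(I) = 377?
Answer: 7845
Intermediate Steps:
F(I) = 375 (F(I) = -2 + 377 = 375)
O = -¼ (O = 1/(-4) = -¼ ≈ -0.25000)
L(z) = -2490*z (L(z) = 6*(-416*z + z) = 6*(-415*z) = -2490*z)
F(602) + L((H*(-4))*O) = 375 - 2490*(-3*(-4))*(-1)/4 = 375 - 29880*(-1)/4 = 375 - 2490*(-3) = 375 + 7470 = 7845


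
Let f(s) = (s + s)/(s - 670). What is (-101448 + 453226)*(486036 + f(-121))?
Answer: 19320387398372/113 ≈ 1.7098e+11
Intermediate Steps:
f(s) = 2*s/(-670 + s) (f(s) = (2*s)/(-670 + s) = 2*s/(-670 + s))
(-101448 + 453226)*(486036 + f(-121)) = (-101448 + 453226)*(486036 + 2*(-121)/(-670 - 121)) = 351778*(486036 + 2*(-121)/(-791)) = 351778*(486036 + 2*(-121)*(-1/791)) = 351778*(486036 + 242/791) = 351778*(384454718/791) = 19320387398372/113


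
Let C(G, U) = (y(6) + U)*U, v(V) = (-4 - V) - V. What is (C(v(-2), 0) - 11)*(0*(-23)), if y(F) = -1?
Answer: 0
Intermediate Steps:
v(V) = -4 - 2*V
C(G, U) = U*(-1 + U) (C(G, U) = (-1 + U)*U = U*(-1 + U))
(C(v(-2), 0) - 11)*(0*(-23)) = (0*(-1 + 0) - 11)*(0*(-23)) = (0*(-1) - 11)*0 = (0 - 11)*0 = -11*0 = 0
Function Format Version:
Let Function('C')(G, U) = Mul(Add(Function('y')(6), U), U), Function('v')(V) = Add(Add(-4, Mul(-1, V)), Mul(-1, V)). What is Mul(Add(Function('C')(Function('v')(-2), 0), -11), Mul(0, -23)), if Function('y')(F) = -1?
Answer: 0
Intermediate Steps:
Function('v')(V) = Add(-4, Mul(-2, V))
Function('C')(G, U) = Mul(U, Add(-1, U)) (Function('C')(G, U) = Mul(Add(-1, U), U) = Mul(U, Add(-1, U)))
Mul(Add(Function('C')(Function('v')(-2), 0), -11), Mul(0, -23)) = Mul(Add(Mul(0, Add(-1, 0)), -11), Mul(0, -23)) = Mul(Add(Mul(0, -1), -11), 0) = Mul(Add(0, -11), 0) = Mul(-11, 0) = 0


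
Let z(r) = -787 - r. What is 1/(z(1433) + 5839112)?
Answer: 1/5836892 ≈ 1.7132e-7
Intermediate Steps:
1/(z(1433) + 5839112) = 1/((-787 - 1*1433) + 5839112) = 1/((-787 - 1433) + 5839112) = 1/(-2220 + 5839112) = 1/5836892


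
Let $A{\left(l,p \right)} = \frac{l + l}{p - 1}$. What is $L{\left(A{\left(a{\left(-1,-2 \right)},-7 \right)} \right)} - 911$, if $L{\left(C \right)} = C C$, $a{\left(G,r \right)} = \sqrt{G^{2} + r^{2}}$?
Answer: $- \frac{14571}{16} \approx -910.69$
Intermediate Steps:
$A{\left(l,p \right)} = \frac{2 l}{-1 + p}$
$L{\left(C \right)} = C^{2}$
$L{\left(A{\left(a{\left(-1,-2 \right)},-7 \right)} \right)} - 911 = \left(\frac{2 \sqrt{\left(-1\right)^{2} + \left(-2\right)^{2}}}{-1 - 7}\right)^{2} - 911 = \left(\frac{2 \sqrt{1 + 4}}{-8}\right)^{2} - 911 = \left(2 \sqrt{5} \left(- \frac{1}{8}\right)\right)^{2} - 911 = \left(- \frac{\sqrt{5}}{4}\right)^{2} - 911 = \frac{5}{16} - 911 = - \frac{14571}{16}$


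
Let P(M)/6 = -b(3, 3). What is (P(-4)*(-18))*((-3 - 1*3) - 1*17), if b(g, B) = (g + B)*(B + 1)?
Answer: -59616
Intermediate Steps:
b(g, B) = (1 + B)*(B + g) (b(g, B) = (B + g)*(1 + B) = (1 + B)*(B + g))
P(M) = -144 (P(M) = 6*(-(3 + 3 + 3² + 3*3)) = 6*(-(3 + 3 + 9 + 9)) = 6*(-1*24) = 6*(-24) = -144)
(P(-4)*(-18))*((-3 - 1*3) - 1*17) = (-144*(-18))*((-3 - 1*3) - 1*17) = 2592*((-3 - 3) - 17) = 2592*(-6 - 17) = 2592*(-23) = -59616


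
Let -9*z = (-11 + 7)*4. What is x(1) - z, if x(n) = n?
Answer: -7/9 ≈ -0.77778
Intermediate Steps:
z = 16/9 (z = -(-11 + 7)*4/9 = -(-4)*4/9 = -⅑*(-16) = 16/9 ≈ 1.7778)
x(1) - z = 1 - 1*16/9 = 1 - 16/9 = -7/9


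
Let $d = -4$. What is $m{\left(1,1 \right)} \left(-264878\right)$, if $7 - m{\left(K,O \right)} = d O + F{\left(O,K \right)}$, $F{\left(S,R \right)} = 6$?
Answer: $-1324390$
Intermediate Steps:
$m{\left(K,O \right)} = 1 + 4 O$ ($m{\left(K,O \right)} = 7 - \left(- 4 O + 6\right) = 7 - \left(6 - 4 O\right) = 7 + \left(-6 + 4 O\right) = 1 + 4 O$)
$m{\left(1,1 \right)} \left(-264878\right) = \left(1 + 4 \cdot 1\right) \left(-264878\right) = \left(1 + 4\right) \left(-264878\right) = 5 \left(-264878\right) = -1324390$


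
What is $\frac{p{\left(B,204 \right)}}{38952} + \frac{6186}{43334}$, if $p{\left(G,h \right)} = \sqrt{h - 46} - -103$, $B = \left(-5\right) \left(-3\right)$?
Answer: $\frac{122710237}{843972984} + \frac{\sqrt{158}}{38952} \approx 0.14572$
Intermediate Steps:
$B = 15$
$p{\left(G,h \right)} = 103 + \sqrt{-46 + h}$ ($p{\left(G,h \right)} = \sqrt{-46 + h} + 103 = 103 + \sqrt{-46 + h}$)
$\frac{p{\left(B,204 \right)}}{38952} + \frac{6186}{43334} = \frac{103 + \sqrt{-46 + 204}}{38952} + \frac{6186}{43334} = \left(103 + \sqrt{158}\right) \frac{1}{38952} + 6186 \cdot \frac{1}{43334} = \left(\frac{103}{38952} + \frac{\sqrt{158}}{38952}\right) + \frac{3093}{21667} = \frac{122710237}{843972984} + \frac{\sqrt{158}}{38952}$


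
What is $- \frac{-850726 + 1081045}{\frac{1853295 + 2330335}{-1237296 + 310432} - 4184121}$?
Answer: $\frac{106737194808}{1939057655087} \approx 0.055046$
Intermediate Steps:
$- \frac{-850726 + 1081045}{\frac{1853295 + 2330335}{-1237296 + 310432} - 4184121} = - \frac{230319}{\frac{4183630}{-926864} - 4184121} = - \frac{230319}{4183630 \left(- \frac{1}{926864}\right) - 4184121} = - \frac{230319}{- \frac{2091815}{463432} - 4184121} = - \frac{230319}{- \frac{1939057655087}{463432}} = - \frac{230319 \left(-463432\right)}{1939057655087} = \left(-1\right) \left(- \frac{106737194808}{1939057655087}\right) = \frac{106737194808}{1939057655087}$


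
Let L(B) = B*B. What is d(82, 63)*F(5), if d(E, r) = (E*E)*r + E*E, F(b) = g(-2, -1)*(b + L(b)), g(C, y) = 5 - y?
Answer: 77460480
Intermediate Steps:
L(B) = B²
F(b) = 6*b + 6*b² (F(b) = (5 - 1*(-1))*(b + b²) = (5 + 1)*(b + b²) = 6*(b + b²) = 6*b + 6*b²)
d(E, r) = E² + r*E² (d(E, r) = E²*r + E² = r*E² + E² = E² + r*E²)
d(82, 63)*F(5) = (82²*(1 + 63))*(6*5*(1 + 5)) = (6724*64)*(6*5*6) = 430336*180 = 77460480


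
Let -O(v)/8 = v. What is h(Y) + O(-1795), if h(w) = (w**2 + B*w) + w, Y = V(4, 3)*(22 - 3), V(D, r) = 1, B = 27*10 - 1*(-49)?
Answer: 20801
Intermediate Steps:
O(v) = -8*v
B = 319 (B = 270 + 49 = 319)
Y = 19 (Y = 1*(22 - 3) = 1*19 = 19)
h(w) = w**2 + 320*w (h(w) = (w**2 + 319*w) + w = w**2 + 320*w)
h(Y) + O(-1795) = 19*(320 + 19) - 8*(-1795) = 19*339 + 14360 = 6441 + 14360 = 20801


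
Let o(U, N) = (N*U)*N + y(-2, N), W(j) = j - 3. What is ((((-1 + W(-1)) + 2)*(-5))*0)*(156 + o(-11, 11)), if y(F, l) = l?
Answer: 0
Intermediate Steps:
W(j) = -3 + j
o(U, N) = N + U*N² (o(U, N) = (N*U)*N + N = U*N² + N = N + U*N²)
((((-1 + W(-1)) + 2)*(-5))*0)*(156 + o(-11, 11)) = ((((-1 + (-3 - 1)) + 2)*(-5))*0)*(156 + 11*(1 + 11*(-11))) = ((((-1 - 4) + 2)*(-5))*0)*(156 + 11*(1 - 121)) = (((-5 + 2)*(-5))*0)*(156 + 11*(-120)) = (-3*(-5)*0)*(156 - 1320) = (15*0)*(-1164) = 0*(-1164) = 0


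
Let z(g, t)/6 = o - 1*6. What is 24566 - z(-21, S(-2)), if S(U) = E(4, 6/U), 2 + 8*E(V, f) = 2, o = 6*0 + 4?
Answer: 24578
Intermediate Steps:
o = 4 (o = 0 + 4 = 4)
E(V, f) = 0 (E(V, f) = -¼ + (⅛)*2 = -¼ + ¼ = 0)
S(U) = 0
z(g, t) = -12 (z(g, t) = 6*(4 - 1*6) = 6*(4 - 6) = 6*(-2) = -12)
24566 - z(-21, S(-2)) = 24566 - 1*(-12) = 24566 + 12 = 24578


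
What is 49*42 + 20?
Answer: 2078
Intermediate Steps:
49*42 + 20 = 2058 + 20 = 2078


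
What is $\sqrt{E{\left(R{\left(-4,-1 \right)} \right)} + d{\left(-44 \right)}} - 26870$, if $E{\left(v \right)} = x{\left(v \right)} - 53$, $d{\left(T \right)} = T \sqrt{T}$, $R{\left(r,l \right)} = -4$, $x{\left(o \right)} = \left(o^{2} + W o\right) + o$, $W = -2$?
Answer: $-26870 + \sqrt{-33 - 88 i \sqrt{11}} \approx -26859.0 - 12.781 i$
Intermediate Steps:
$x{\left(o \right)} = o^{2} - o$ ($x{\left(o \right)} = \left(o^{2} - 2 o\right) + o = o^{2} - o$)
$d{\left(T \right)} = T^{\frac{3}{2}}$
$E{\left(v \right)} = -53 + v \left(-1 + v\right)$ ($E{\left(v \right)} = v \left(-1 + v\right) - 53 = -53 + v \left(-1 + v\right)$)
$\sqrt{E{\left(R{\left(-4,-1 \right)} \right)} + d{\left(-44 \right)}} - 26870 = \sqrt{\left(-53 - 4 \left(-1 - 4\right)\right) + \left(-44\right)^{\frac{3}{2}}} - 26870 = \sqrt{\left(-53 - -20\right) - 88 i \sqrt{11}} - 26870 = \sqrt{\left(-53 + 20\right) - 88 i \sqrt{11}} - 26870 = \sqrt{-33 - 88 i \sqrt{11}} - 26870 = -26870 + \sqrt{-33 - 88 i \sqrt{11}}$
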